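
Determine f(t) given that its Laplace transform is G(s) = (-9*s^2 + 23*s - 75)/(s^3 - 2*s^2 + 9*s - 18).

Factor the denominator: s^3 - 2*s^2 + 9*s - 18 = (s - 2)*(s^2 + 9).
Partial fraction decomposition gives [-5/(s - 2)] + [-4*s/(s^2 + 9)] + [15/(s^2 + 9)].
Invert each term: -5/(s - 2) ↔ -5e^(2t); -4·s/(s^2 + 9) ↔ -4cos(3t); 5·3/(s^2 + 9) ↔ 5sin(3t).

f(t) = -5*exp(2*t) + 5*sin(3*t) - 4*cos(3*t)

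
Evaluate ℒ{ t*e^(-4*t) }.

L{e^(-4t)} = 1/(s + 4).
Then apply L{t·g(t)} = -d/ds[H(s)] with H(s) = 1/(s + 4):
differentiating 1 time and applying the sign gives (s + 4)^(-2).

(s + 4)^(-2)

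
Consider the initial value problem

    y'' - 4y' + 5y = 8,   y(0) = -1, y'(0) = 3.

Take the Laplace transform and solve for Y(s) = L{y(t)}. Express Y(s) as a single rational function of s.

Transform both sides with L{·}.
Using L{y''} = s^2 Y - s·y(0) - y'(0) and L{y'} = sY - y(0), with y(0) = -1, y'(0) = 3, the left side becomes (s^2 - 4*s + 5)Y - (-s + 7).
The right side is L{8} = 8/s.
So (s^2 - 4*s + 5)Y = 8/s + (-s + 7).
Divide through and combine into a single rational function.

Y(s) = (-s^2 + 7*s + 8)/(s^3 - 4*s^2 + 5*s)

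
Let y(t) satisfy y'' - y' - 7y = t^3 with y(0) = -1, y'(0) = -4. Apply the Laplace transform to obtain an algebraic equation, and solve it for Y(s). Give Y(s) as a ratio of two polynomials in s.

Y(s) = (-s^5 - 3*s^4 + 6)/(s^6 - s^5 - 7*s^4)

Take the Laplace transform of both sides.
With L{y''} = s^2 Y - s·y(0) - y'(0) and L{y'} = sY - y(0), with y(0) = -1, y'(0) = -4: the LHS transforms to (s^2 - s - 7)Y - (-s - 3).
The right side is L{t^3} = 6/s^4.
So (s^2 - s - 7)Y = 6/s^4 + (-s - 3).
Divide through and combine into a single rational function.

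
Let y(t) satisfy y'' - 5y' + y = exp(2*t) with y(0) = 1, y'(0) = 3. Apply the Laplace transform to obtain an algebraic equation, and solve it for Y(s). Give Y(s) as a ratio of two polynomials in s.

Y(s) = (s^2 - 4*s + 5)/(s^3 - 7*s^2 + 11*s - 2)

Apply the Laplace transform to the equation.
Using L{y''} = s^2 Y - s·y(0) - y'(0) and L{y'} = sY - y(0), with y(0) = 1, y'(0) = 3, the left side becomes (s^2 - 5*s + 1)Y - (s - 2).
The right side is L{exp(2*t)} = 1/(s - 2).
So (s^2 - 5*s + 1)Y = 1/(s - 2) + (s - 2).
Isolate Y and clear denominators.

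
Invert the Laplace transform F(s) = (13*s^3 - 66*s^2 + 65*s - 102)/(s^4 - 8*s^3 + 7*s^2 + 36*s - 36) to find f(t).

f(t) = 6*exp(6*t) + 5*exp(3*t) - 3*exp(t) + 5*exp(-2*t)

Factor the denominator: s^4 - 8*s^3 + 7*s^2 + 36*s - 36 = (s - 6)*(s - 3)*(s - 1)*(s + 2).
Partial fraction decomposition gives [5/(s - 3)] + [5/(s + 2)] + [6/(s - 6)] + [-3/(s - 1)].
Invert each term: 5/(s - 3) ↔ 5e^(3t); 5/(s + 2) ↔ 5e^(-2t); 6/(s - 6) ↔ 6e^(6t); -3/(s - 1) ↔ -3e^(t).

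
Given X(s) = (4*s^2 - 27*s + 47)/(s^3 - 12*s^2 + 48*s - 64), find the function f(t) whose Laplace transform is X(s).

Factor the denominator: s^3 - 12*s^2 + 48*s - 64 = (s - 4)^3.
Partial fraction decomposition gives [4/(s - 4)] + [5/(s - 4)^2] + [3/(s - 4)^3].
Invert each term: 4/(s - 4) ↔ 4e^(4t); 5/(s - 4)^2 ↔ 5t·e^(4t); 3/(s - 4)^3 ↔ (3/2)t^2·e^(4t).

f(t) = 3*t^2*exp(4*t)/2 + 5*t*exp(4*t) + 4*exp(4*t)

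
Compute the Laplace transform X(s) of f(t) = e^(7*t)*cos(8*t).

L{cos(8t)} = s/(s^2 + 64).
By the first shifting theorem, multiplying by e^(7t) replaces s with s - 7.

X(s) = (s - 7)/((s - 7)^2 + 64)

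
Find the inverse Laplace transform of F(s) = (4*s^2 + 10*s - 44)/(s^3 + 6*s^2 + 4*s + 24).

-4*sin(2*t) + 3*cos(2*t) + exp(-6*t)

Factor the denominator: s^3 + 6*s^2 + 4*s + 24 = (s + 6)*(s^2 + 4).
Partial fraction decomposition gives [1/(s + 6)] + [3*s/(s^2 + 4)] + [-8/(s^2 + 4)].
Invert each term: 1/(s + 6) ↔ e^(-6t); 3·s/(s^2 + 4) ↔ 3cos(2t); -4·2/(s^2 + 4) ↔ -4sin(2t).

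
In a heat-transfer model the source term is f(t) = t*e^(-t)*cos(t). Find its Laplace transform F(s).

L{cos(t)} = s/(s^2 + 1).
Multiplying by e^(-t) shifts s → s + 1, so L{e^(-t)*cos(t)} = (s + 1)/((s + 1)^2 + 1).
Then apply L{t·g(t)} = -d/ds[G(s)] with G(s) = (s + 1)/((s + 1)^2 + 1):
differentiating 1 time and applying the sign gives s*(s + 2)/(s^2 + 2*s + 2)^2.

F(s) = s*(s + 2)/(s^2 + 2*s + 2)^2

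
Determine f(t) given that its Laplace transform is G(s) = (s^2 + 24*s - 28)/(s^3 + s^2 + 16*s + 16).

f(t) = 5*sin(4*t) + 4*cos(4*t) - 3*exp(-t)

Factor the denominator: s^3 + s^2 + 16*s + 16 = (s + 1)*(s^2 + 16).
Partial fraction decomposition gives [-3/(s + 1)] + [4*s/(s^2 + 16)] + [20/(s^2 + 16)].
Invert each term: -3/(s + 1) ↔ -3e^(-t); 4·s/(s^2 + 16) ↔ 4cos(4t); 5·4/(s^2 + 16) ↔ 5sin(4t).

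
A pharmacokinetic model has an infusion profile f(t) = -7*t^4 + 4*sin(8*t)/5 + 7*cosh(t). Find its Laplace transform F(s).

F(s) = 7*s/(s^2 - 1) + 32/(5*(s^2 + 64)) - 168/s^5

By linearity of the Laplace transform, transform each term separately.
(4/5)·[L{sin(8t)} = 8/(s^2 + 64)]; (7)·[L{cosh(t)} = s/(s^2 - 1)]; (-7)·[L{t^4} = 4!/s^5 = 24/s^5].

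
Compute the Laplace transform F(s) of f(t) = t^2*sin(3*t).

F(s) = 18*(s^2 - 3)/(s^2 + 9)^3

L{sin(3t)} = 3/(s^2 + 9).
Then apply L{t^2·g(t)} = (-1)^2 d^2/ds^2[G(s)] with G(s) = 3/(s^2 + 9):
differentiating 2 times and applying the sign gives 18*(s^2 - 3)/(s^2 + 9)^3.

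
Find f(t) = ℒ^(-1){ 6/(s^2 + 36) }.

Since L{sin(6t)} = 6/(s^2 + 36), the inverse is sin(6*t).

f(t) = sin(6*t)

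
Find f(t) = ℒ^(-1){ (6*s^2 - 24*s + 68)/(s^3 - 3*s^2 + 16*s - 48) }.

Factor the denominator: s^3 - 3*s^2 + 16*s - 48 = (s - 3)*(s^2 + 16).
Partial fraction decomposition gives [2/(s - 3)] + [4*s/(s^2 + 16)] + [-12/(s^2 + 16)].
Invert each term: 2/(s - 3) ↔ 2e^(3t); 4·s/(s^2 + 16) ↔ 4cos(4t); -3·4/(s^2 + 16) ↔ -3sin(4t).

f(t) = 2*exp(3*t) - 3*sin(4*t) + 4*cos(4*t)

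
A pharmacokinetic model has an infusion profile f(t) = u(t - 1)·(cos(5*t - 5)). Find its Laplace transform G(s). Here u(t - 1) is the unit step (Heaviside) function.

By the second shifting theorem, L{u(t - c)·g(t - c)} = e^(-cs)·H(s) with c = 1 and H(s) = L{g(t)}.
L{cos(5t)} = s/(s^2 + 25).

G(s) = s*exp(-s)/(s^2 + 25)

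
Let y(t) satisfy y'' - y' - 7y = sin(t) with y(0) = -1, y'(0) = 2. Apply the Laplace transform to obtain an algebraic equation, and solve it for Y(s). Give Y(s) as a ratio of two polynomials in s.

Y(s) = (-s^3 + 3*s^2 - s + 4)/(s^4 - s^3 - 6*s^2 - s - 7)

Apply the Laplace transform to the equation.
The derivative rules (L{y''} = s^2 Y - s·y(0) - y'(0) and L{y'} = sY - y(0), with y(0) = -1, y'(0) = 2) turn the left side into (s^2 - s - 7)Y - (-s + 3).
The right side is L{sin(t)} = 1/(s^2 + 1).
So (s^2 - s - 7)Y = 1/(s^2 + 1) + (-s + 3).
Divide through and combine into a single rational function.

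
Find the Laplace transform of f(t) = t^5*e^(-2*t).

L{t^5} = 5!/s^6 = 120/s^6.
By the first shifting theorem, multiplying by e^(-2t) replaces s with s + 2.

120/(s + 2)^6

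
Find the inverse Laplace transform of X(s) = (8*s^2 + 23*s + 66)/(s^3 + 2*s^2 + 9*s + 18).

Factor the denominator: s^3 + 2*s^2 + 9*s + 18 = (s + 2)*(s^2 + 9).
Partial fraction decomposition gives [4/(s + 2)] + [4*s/(s^2 + 9)] + [15/(s^2 + 9)].
Invert each term: 4/(s + 2) ↔ 4e^(-2t); 4·s/(s^2 + 9) ↔ 4cos(3t); 5·3/(s^2 + 9) ↔ 5sin(3t).

5*sin(3*t) + 4*cos(3*t) + 4*exp(-2*t)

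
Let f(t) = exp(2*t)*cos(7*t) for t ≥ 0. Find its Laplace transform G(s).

G(s) = (s - 2)/((s - 2)^2 + 49)

L{cos(7t)} = s/(s^2 + 49).
By the first shifting theorem, multiplying by e^(2t) replaces s with s - 2.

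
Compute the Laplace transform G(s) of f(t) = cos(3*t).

G(s) = s/(s^2 + 9)

L{cos(3t)} = s/(s^2 + 9).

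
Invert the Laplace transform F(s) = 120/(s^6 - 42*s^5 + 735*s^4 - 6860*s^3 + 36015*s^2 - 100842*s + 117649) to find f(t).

f(t) = t^5*exp(7*t)

Rewrite the denominator: s^6 - 42*s^5 + 735*s^4 - 6860*s^3 + 36015*s^2 - 100842*s + 117649 = (s - 7)^6.
The form in (s - 7) signals a first-shifting-theorem factor e^(7t).
Since L{t^5} = 5!/s^6 = 120/s^6, the inverse is t^5*e^(7*t).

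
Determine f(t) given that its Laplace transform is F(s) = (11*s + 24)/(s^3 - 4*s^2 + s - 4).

f(t) = 4*exp(4*t) - 5*sin(t) - 4*cos(t)

Factor the denominator: s^3 - 4*s^2 + s - 4 = (s - 4)*(s^2 + 1).
Partial fraction decomposition gives [4/(s - 4)] + [-4*s/(s^2 + 1)] + [-5/(s^2 + 1)].
Invert each term: 4/(s - 4) ↔ 4e^(4t); -4·s/(s^2 + 1) ↔ -4cos(t); -5·1/(s^2 + 1) ↔ -5sin(t).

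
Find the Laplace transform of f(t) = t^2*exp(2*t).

L{e^(2t)} = 1/(s - 2).
Then apply L{t^2·g(t)} = (-1)^2 d^2/ds^2[G(s)] with G(s) = 1/(s - 2):
differentiating 2 times and applying the sign gives 2/(s - 2)^3.

2/(s - 2)^3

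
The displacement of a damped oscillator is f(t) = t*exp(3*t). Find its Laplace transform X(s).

L{e^(3t)} = 1/(s - 3).
Then apply L{t·g(t)} = -d/ds[G(s)] with G(s) = 1/(s - 3):
differentiating 1 time and applying the sign gives (s - 3)^(-2).

X(s) = (s - 3)^(-2)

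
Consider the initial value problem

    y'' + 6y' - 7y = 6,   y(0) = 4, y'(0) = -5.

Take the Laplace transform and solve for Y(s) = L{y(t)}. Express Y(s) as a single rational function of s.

Y(s) = (4*s^2 + 19*s + 6)/(s^3 + 6*s^2 - 7*s)

Transform both sides with L{·}.
The derivative rules (L{y''} = s^2 Y - s·y(0) - y'(0) and L{y'} = sY - y(0), with y(0) = 4, y'(0) = -5) turn the left side into (s^2 + 6*s - 7)Y - (4*s + 19).
The right side is L{6} = 6/s.
So (s^2 + 6*s - 7)Y = 6/s + (4*s + 19).
Divide through and combine into a single rational function.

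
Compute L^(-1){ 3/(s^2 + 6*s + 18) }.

exp(-3*t)*sin(3*t)

Rewrite the denominator: s^2 + 6*s + 18 = (s + 3)^2 + 9.
The form in (s + 3) signals a first-shifting-theorem factor e^(-3t).
Since L{sin(3t)} = 3/(s^2 + 9), the inverse is e^(-3*t)*sin(3*t).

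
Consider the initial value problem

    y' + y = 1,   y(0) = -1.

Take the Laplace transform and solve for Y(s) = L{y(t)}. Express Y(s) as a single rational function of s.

Transform both sides with L{·}.
The derivative rules (L{y'} = sY - y(0) = sY - (-1)) turn the left side into (s + 1)Y - (-1).
The right side is L{1} = 1/s.
So (s + 1)Y = 1/s + (-1).
Divide through and combine into a single rational function.

Y(s) = (-s + 1)/(s^2 + s)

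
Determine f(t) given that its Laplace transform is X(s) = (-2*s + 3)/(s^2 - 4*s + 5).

f(t) = -exp(2*t)*sin(t) - 2*exp(2*t)*cos(t)

Complete the square in the denominator: s^2 - 4*s + 5 = (s - 2)^2 + 1^2.
Split the numerator to match: -2*s + 3 = -2·(s - 2) - 1·1.
Invert each term: -2·(s - 2)/((s - 2)^2 + 1) ↔ -2e^(2t)cos(t); -1·1/((s - 2)^2 + 1) ↔ -e^(2t)sin(t).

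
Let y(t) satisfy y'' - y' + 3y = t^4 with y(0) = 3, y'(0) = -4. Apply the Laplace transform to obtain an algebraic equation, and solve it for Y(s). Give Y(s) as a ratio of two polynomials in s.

Y(s) = (3*s^6 - 7*s^5 + 24)/(s^7 - s^6 + 3*s^5)

Apply the Laplace transform to the equation.
With L{y''} = s^2 Y - s·y(0) - y'(0) and L{y'} = sY - y(0), with y(0) = 3, y'(0) = -4: the LHS transforms to (s^2 - s + 3)Y - (3*s - 7).
The right side is L{t^4} = 24/s^5.
So (s^2 - s + 3)Y = 24/s^5 + (3*s - 7).
Solve for Y(s) and write it as one ratio of polynomials.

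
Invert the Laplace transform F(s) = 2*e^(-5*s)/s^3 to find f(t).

The factor e^(-5s) signals a time shift by c = 5 (second shifting theorem).
L{t^2} = 2!/s^3 = 2/s^3, so L^-1{2/s^3} = t^2.
Hence the inverse is u(t - 5) times that function evaluated at t - 5.

f(t) = Heaviside(t - 5)*((t - 5)^2)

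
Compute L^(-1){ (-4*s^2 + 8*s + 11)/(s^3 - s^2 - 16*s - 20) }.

3*t*exp(-2*t) - exp(5*t) - 3*exp(-2*t)

Factor the denominator: s^3 - s^2 - 16*s - 20 = (s - 5)*(s + 2)^2.
Partial fraction decomposition gives [-3/(s + 2)] + [3/(s + 2)^2] + [-1/(s - 5)].
Invert each term: -3/(s + 2) ↔ -3e^(-2t); 3/(s + 2)^2 ↔ 3t·e^(-2t); -1/(s - 5) ↔ -e^(5t).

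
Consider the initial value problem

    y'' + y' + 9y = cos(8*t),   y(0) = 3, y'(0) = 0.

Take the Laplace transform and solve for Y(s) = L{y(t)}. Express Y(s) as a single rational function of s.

Transform both sides with L{·}.
With L{y''} = s^2 Y - s·y(0) - y'(0) and L{y'} = sY - y(0), with y(0) = 3, y'(0) = 0: the LHS transforms to (s^2 + s + 9)Y - (3*s + 3).
The right side is L{cos(8*t)} = s/(s^2 + 64).
So (s^2 + s + 9)Y = s/(s^2 + 64) + (3*s + 3).
Solve for Y(s) and write it as one ratio of polynomials.

Y(s) = (3*s^3 + 3*s^2 + 193*s + 192)/(s^4 + s^3 + 73*s^2 + 64*s + 576)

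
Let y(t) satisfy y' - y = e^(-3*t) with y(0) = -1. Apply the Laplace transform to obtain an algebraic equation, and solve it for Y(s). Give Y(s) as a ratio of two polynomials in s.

Apply the Laplace transform to the equation.
With L{y'} = sY - y(0) = sY - (-1): the LHS transforms to (s - 1)Y - (-1).
The right side is L{e^(-3*t)} = 1/(s + 3).
So (s - 1)Y = 1/(s + 3) + (-1).
Isolate Y and clear denominators.

Y(s) = (-s - 2)/(s^2 + 2*s - 3)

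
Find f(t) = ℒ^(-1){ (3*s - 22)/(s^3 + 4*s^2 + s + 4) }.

f(t) = -5*sin(t) + 2*cos(t) - 2*exp(-4*t)

Factor the denominator: s^3 + 4*s^2 + s + 4 = (s + 4)*(s^2 + 1).
Partial fraction decomposition gives [-2/(s + 4)] + [2*s/(s^2 + 1)] + [-5/(s^2 + 1)].
Invert each term: -2/(s + 4) ↔ -2e^(-4t); 2·s/(s^2 + 1) ↔ 2cos(t); -5·1/(s^2 + 1) ↔ -5sin(t).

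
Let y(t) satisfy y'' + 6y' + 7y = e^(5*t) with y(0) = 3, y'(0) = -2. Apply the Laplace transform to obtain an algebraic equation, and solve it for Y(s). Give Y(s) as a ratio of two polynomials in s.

Take the Laplace transform of both sides.
Using L{y''} = s^2 Y - s·y(0) - y'(0) and L{y'} = sY - y(0), with y(0) = 3, y'(0) = -2, the left side becomes (s^2 + 6*s + 7)Y - (3*s + 16).
The right side is L{e^(5*t)} = 1/(s - 5).
So (s^2 + 6*s + 7)Y = 1/(s - 5) + (3*s + 16).
Solve for Y(s) and write it as one ratio of polynomials.

Y(s) = (3*s^2 + s - 79)/(s^3 + s^2 - 23*s - 35)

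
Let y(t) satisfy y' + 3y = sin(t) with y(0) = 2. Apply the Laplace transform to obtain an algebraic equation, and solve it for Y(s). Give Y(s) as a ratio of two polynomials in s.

Laplace-transform each side.
Using L{y'} = sY - y(0) = sY - 2, the left side becomes (s + 3)Y - (2).
The right side is L{sin(t)} = 1/(s^2 + 1).
So (s + 3)Y = 1/(s^2 + 1) + (2).
Solve for Y(s) and write it as one ratio of polynomials.

Y(s) = (2*s^2 + 3)/(s^3 + 3*s^2 + s + 3)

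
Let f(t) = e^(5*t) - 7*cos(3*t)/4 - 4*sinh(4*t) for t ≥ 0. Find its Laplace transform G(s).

G(s) = -7*s/(4*(s^2 + 9)) - 16/(s^2 - 16) + 1/(s - 5)

The transform is linear, so treat each term independently.
(-7/4)·[L{cos(3t)} = s/(s^2 + 9)]; L{e^(5t)} = 1/(s - 5); (-4)·[L{sinh(4t)} = 4/(s^2 - 16)].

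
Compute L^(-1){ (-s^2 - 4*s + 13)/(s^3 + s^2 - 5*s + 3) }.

2*t*exp(t) - 2*exp(t) + exp(-3*t)

Factor the denominator: s^3 + s^2 - 5*s + 3 = (s - 1)^2*(s + 3).
Partial fraction decomposition gives [-2/(s - 1)] + [2/(s - 1)^2] + [1/(s + 3)].
Invert each term: -2/(s - 1) ↔ -2e^(t); 2/(s - 1)^2 ↔ 2t·e^(t); 1/(s + 3) ↔ e^(-3t).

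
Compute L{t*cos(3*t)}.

L{cos(3t)} = s/(s^2 + 9).
Then apply L{t·g(t)} = -d/ds[G(s)] with G(s) = s/(s^2 + 9):
differentiating 1 time and applying the sign gives (s - 3)*(s + 3)/(s^2 + 9)^2.

(s - 3)*(s + 3)/(s^2 + 9)^2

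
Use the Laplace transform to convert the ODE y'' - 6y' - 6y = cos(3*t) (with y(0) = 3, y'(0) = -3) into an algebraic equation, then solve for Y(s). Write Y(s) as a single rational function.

Laplace-transform each side.
With L{y''} = s^2 Y - s·y(0) - y'(0) and L{y'} = sY - y(0), with y(0) = 3, y'(0) = -3: the LHS transforms to (s^2 - 6*s - 6)Y - (3*s - 21).
The right side is L{cos(3*t)} = s/(s^2 + 9).
So (s^2 - 6*s - 6)Y = s/(s^2 + 9) + (3*s - 21).
Solve for Y(s) and write it as one ratio of polynomials.

Y(s) = (3*s^3 - 21*s^2 + 28*s - 189)/(s^4 - 6*s^3 + 3*s^2 - 54*s - 54)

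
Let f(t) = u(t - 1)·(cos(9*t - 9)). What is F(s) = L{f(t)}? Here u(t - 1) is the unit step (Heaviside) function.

By the second shifting theorem, L{u(t - c)·g(t - c)} = e^(-cs)·G(s) with c = 1 and G(s) = L{g(t)}.
L{cos(9t)} = s/(s^2 + 81).

F(s) = s*exp(-s)/(s^2 + 81)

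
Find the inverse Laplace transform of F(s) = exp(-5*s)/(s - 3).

Heaviside(t - 5)*(exp(3*t - 15))

The factor e^(-5s) signals a time shift by c = 5 (second shifting theorem).
L{e^(3t)} = 1/(s - 3), so L^-1{1/(s - 3)} = exp(3*t).
Hence the inverse is u(t - 5) times that function evaluated at t - 5.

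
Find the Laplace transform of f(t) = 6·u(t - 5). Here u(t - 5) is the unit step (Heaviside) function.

6*exp(-5*s)/s

By the second shifting theorem, L{u(t - c)·g(t - c)} = e^(-cs)·H(s) with c = 5 and H(s) = L{g(t)}.
L{6} = 6/s.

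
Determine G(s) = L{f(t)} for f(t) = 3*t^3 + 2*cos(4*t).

G(s) = 2*s/(s^2 + 16) + 18/s^4

By linearity of the Laplace transform, transform each term separately.
(2)·[L{cos(4t)} = s/(s^2 + 16)]; (3)·[L{t^3} = 3!/s^4 = 6/s^4].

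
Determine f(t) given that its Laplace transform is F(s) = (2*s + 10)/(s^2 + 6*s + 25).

f(t) = exp(-3*t)*sin(4*t) + 2*exp(-3*t)*cos(4*t)

Complete the square in the denominator: s^2 + 6*s + 25 = (s + 3)^2 + 4^2.
Split the numerator to match: 2*s + 10 = 2·(s + 3) + 1·4.
Invert each term: 2·(s + 3)/((s + 3)^2 + 16) ↔ 2e^(-3t)cos(4t); 1·4/((s + 3)^2 + 16) ↔ e^(-3t)sin(4t).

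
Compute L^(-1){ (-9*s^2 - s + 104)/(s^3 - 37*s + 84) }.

-4*exp(4*t) - 2*exp(3*t) - 3*exp(-7*t)

Factor the denominator: s^3 - 37*s + 84 = (s - 4)*(s - 3)*(s + 7).
Partial fraction decomposition gives [-3/(s + 7)] + [-4/(s - 4)] + [-2/(s - 3)].
Invert each term: -3/(s + 7) ↔ -3e^(-7t); -4/(s - 4) ↔ -4e^(4t); -2/(s - 3) ↔ -2e^(3t).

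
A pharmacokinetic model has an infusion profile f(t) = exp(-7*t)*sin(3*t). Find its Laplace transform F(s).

L{sin(3t)} = 3/(s^2 + 9).
By the first shifting theorem, multiplying by e^(-7t) replaces s with s + 7.

F(s) = 3/((s + 7)^2 + 9)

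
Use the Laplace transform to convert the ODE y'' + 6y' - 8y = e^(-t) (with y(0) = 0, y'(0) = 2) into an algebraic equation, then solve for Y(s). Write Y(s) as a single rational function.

Apply the Laplace transform to the equation.
With L{y''} = s^2 Y - s·y(0) - y'(0) and L{y'} = sY - y(0), with y(0) = 0, y'(0) = 2: the LHS transforms to (s^2 + 6*s - 8)Y - (2).
The right side is L{e^(-t)} = 1/(s + 1).
So (s^2 + 6*s - 8)Y = 1/(s + 1) + (2).
Divide through and combine into a single rational function.

Y(s) = (2*s + 3)/(s^3 + 7*s^2 - 2*s - 8)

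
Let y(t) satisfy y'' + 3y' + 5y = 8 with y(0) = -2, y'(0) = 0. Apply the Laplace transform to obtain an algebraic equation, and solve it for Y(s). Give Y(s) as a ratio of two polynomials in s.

Y(s) = (-2*s^2 - 6*s + 8)/(s^3 + 3*s^2 + 5*s)

Transform both sides with L{·}.
With L{y''} = s^2 Y - s·y(0) - y'(0) and L{y'} = sY - y(0), with y(0) = -2, y'(0) = 0: the LHS transforms to (s^2 + 3*s + 5)Y - (-2*s - 6).
The right side is L{8} = 8/s.
So (s^2 + 3*s + 5)Y = 8/s + (-2*s - 6).
Isolate Y and clear denominators.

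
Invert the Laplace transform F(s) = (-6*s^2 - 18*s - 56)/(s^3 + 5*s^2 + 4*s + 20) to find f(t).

f(t) = -4*sin(2*t) - 2*cos(2*t) - 4*exp(-5*t)

Factor the denominator: s^3 + 5*s^2 + 4*s + 20 = (s + 5)*(s^2 + 4).
Partial fraction decomposition gives [-4/(s + 5)] + [-2*s/(s^2 + 4)] + [-8/(s^2 + 4)].
Invert each term: -4/(s + 5) ↔ -4e^(-5t); -2·s/(s^2 + 4) ↔ -2cos(2t); -4·2/(s^2 + 4) ↔ -4sin(2t).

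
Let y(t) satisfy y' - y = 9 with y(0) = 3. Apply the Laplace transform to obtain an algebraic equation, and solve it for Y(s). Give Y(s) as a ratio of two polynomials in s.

Apply the Laplace transform to the equation.
With L{y'} = sY - y(0) = sY - 3: the LHS transforms to (s - 1)Y - (3).
The right side is L{9} = 9/s.
So (s - 1)Y = 9/s + (3).
Solve for Y(s) and write it as one ratio of polynomials.

Y(s) = (3*s + 9)/(s^2 - s)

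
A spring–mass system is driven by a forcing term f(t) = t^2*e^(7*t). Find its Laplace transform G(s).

L{e^(7t)} = 1/(s - 7).
Then apply L{t^2·g(t)} = (-1)^2 d^2/ds^2[H(s)] with H(s) = 1/(s - 7):
differentiating 2 times and applying the sign gives 2/(s - 7)^3.

G(s) = 2/(s - 7)^3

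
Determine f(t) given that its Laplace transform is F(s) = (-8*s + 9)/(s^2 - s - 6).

f(t) = -3*exp(3*t) - 5*exp(-2*t)

Factor the denominator: s^2 - s - 6 = (s - 3)*(s + 2).
Partial fraction decomposition gives [-5/(s + 2)] + [-3/(s - 3)].
Invert each term: -5/(s + 2) ↔ -5e^(-2t); -3/(s - 3) ↔ -3e^(3t).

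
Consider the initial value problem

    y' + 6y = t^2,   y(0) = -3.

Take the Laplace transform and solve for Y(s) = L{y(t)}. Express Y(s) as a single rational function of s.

Take the Laplace transform of both sides.
Using L{y'} = sY - y(0) = sY - (-3), the left side becomes (s + 6)Y - (-3).
The right side is L{t^2} = 2/s^3.
So (s + 6)Y = 2/s^3 + (-3).
Divide through and combine into a single rational function.

Y(s) = (-3*s^3 + 2)/(s^4 + 6*s^3)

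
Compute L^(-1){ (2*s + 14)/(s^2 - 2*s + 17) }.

Complete the square in the denominator: s^2 - 2*s + 17 = (s - 1)^2 + 4^2.
Split the numerator to match: 2*s + 14 = 2·(s - 1) + 4·4.
Invert each term: 2·(s - 1)/((s - 1)^2 + 16) ↔ 2e^(t)cos(4t); 4·4/((s - 1)^2 + 16) ↔ 4e^(t)sin(4t).

4*exp(t)*sin(4*t) + 2*exp(t)*cos(4*t)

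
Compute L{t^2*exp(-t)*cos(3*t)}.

L{cos(3t)} = s/(s^2 + 9).
Multiplying by e^(-t) shifts s → s + 1, so L{exp(-t)*cos(3*t)} = (s + 1)/((s + 1)^2 + 9).
Then apply L{t^2·g(t)} = (-1)^2 d^2/ds^2[G(s)] with G(s) = (s + 1)/((s + 1)^2 + 9):
differentiating 2 times and applying the sign gives 2*(s + 1)*(s^2 + 2*s - 26)/(s^2 + 2*s + 10)^3.

2*(s + 1)*(s^2 + 2*s - 26)/(s^2 + 2*s + 10)^3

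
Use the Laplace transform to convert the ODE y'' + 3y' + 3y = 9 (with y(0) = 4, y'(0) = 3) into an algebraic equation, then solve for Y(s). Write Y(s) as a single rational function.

Laplace-transform each side.
With L{y''} = s^2 Y - s·y(0) - y'(0) and L{y'} = sY - y(0), with y(0) = 4, y'(0) = 3: the LHS transforms to (s^2 + 3*s + 3)Y - (4*s + 15).
The right side is L{9} = 9/s.
So (s^2 + 3*s + 3)Y = 9/s + (4*s + 15).
Solve for Y(s) and write it as one ratio of polynomials.

Y(s) = (4*s^2 + 15*s + 9)/(s^3 + 3*s^2 + 3*s)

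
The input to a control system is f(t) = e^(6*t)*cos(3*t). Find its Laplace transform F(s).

F(s) = (s - 6)/((s - 6)^2 + 9)

L{cos(3t)} = s/(s^2 + 9).
By the first shifting theorem, multiplying by e^(6t) replaces s with s - 6.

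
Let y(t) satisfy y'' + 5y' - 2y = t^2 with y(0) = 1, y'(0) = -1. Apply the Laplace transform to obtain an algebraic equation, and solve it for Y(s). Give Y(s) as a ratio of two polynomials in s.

Y(s) = (s^4 + 4*s^3 + 2)/(s^5 + 5*s^4 - 2*s^3)

Laplace-transform each side.
With L{y''} = s^2 Y - s·y(0) - y'(0) and L{y'} = sY - y(0), with y(0) = 1, y'(0) = -1: the LHS transforms to (s^2 + 5*s - 2)Y - (s + 4).
The right side is L{t^2} = 2/s^3.
So (s^2 + 5*s - 2)Y = 2/s^3 + (s + 4).
Isolate Y and clear denominators.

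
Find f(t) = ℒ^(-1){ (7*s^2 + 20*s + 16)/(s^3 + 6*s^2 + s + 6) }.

Factor the denominator: s^3 + 6*s^2 + s + 6 = (s + 6)*(s^2 + 1).
Partial fraction decomposition gives [4/(s + 6)] + [3*s/(s^2 + 1)] + [2/(s^2 + 1)].
Invert each term: 4/(s + 6) ↔ 4e^(-6t); 3·s/(s^2 + 1) ↔ 3cos(t); 2·1/(s^2 + 1) ↔ 2sin(t).

f(t) = 2*sin(t) + 3*cos(t) + 4*exp(-6*t)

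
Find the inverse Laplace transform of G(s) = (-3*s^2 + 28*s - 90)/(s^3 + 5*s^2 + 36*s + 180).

3*sin(6*t) + 2*cos(6*t) - 5*exp(-5*t)

Factor the denominator: s^3 + 5*s^2 + 36*s + 180 = (s + 5)*(s^2 + 36).
Partial fraction decomposition gives [-5/(s + 5)] + [2*s/(s^2 + 36)] + [18/(s^2 + 36)].
Invert each term: -5/(s + 5) ↔ -5e^(-5t); 2·s/(s^2 + 36) ↔ 2cos(6t); 3·6/(s^2 + 36) ↔ 3sin(6t).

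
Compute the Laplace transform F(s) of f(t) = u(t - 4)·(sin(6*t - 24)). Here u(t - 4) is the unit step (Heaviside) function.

F(s) = 6*exp(-4*s)/(s^2 + 36)

By the second shifting theorem, L{u(t - c)·g(t - c)} = e^(-cs)·G(s) with c = 4 and G(s) = L{g(t)}.
L{sin(6t)} = 6/(s^2 + 36).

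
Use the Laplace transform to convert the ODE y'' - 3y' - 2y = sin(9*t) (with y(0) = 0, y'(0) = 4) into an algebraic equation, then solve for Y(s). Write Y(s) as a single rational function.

Y(s) = (4*s^2 + 333)/(s^4 - 3*s^3 + 79*s^2 - 243*s - 162)

Laplace-transform each side.
With L{y''} = s^2 Y - s·y(0) - y'(0) and L{y'} = sY - y(0), with y(0) = 0, y'(0) = 4: the LHS transforms to (s^2 - 3*s - 2)Y - (4).
The right side is L{sin(9*t)} = 9/(s^2 + 81).
So (s^2 - 3*s - 2)Y = 9/(s^2 + 81) + (4).
Solve for Y(s) and write it as one ratio of polynomials.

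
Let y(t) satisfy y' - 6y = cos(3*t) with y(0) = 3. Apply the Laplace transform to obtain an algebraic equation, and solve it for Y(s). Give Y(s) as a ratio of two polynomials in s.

Apply the Laplace transform to the equation.
Using L{y'} = sY - y(0) = sY - 3, the left side becomes (s - 6)Y - (3).
The right side is L{cos(3*t)} = s/(s^2 + 9).
So (s - 6)Y = s/(s^2 + 9) + (3).
Solve for Y(s) and write it as one ratio of polynomials.

Y(s) = (3*s^2 + s + 27)/(s^3 - 6*s^2 + 9*s - 54)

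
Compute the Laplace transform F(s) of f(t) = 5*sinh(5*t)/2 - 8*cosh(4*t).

The transform is linear, so treat each term independently.
(5/2)·[L{sinh(5t)} = 5/(s^2 - 25)]; (-8)·[L{cosh(4t)} = s/(s^2 - 16)].

F(s) = -8*s/(s^2 - 16) + 25/(2*(s^2 - 25))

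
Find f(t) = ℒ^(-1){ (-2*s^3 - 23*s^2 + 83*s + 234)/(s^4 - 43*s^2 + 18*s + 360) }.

f(t) = -2*exp(5*t) - exp(4*t) - exp(-3*t) + 2*exp(-6*t)

Factor the denominator: s^4 - 43*s^2 + 18*s + 360 = (s - 5)*(s - 4)*(s + 3)*(s + 6).
Partial fraction decomposition gives [2/(s + 6)] + [-1/(s + 3)] + [-2/(s - 5)] + [-1/(s - 4)].
Invert each term: 2/(s + 6) ↔ 2e^(-6t); -1/(s + 3) ↔ -e^(-3t); -2/(s - 5) ↔ -2e^(5t); -1/(s - 4) ↔ -e^(4t).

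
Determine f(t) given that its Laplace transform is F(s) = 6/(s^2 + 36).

Since L{sin(6t)} = 6/(s^2 + 36), the inverse is sin(6*t).

f(t) = sin(6*t)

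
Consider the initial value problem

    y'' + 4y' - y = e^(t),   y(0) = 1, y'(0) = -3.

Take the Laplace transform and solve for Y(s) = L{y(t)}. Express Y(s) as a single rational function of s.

Laplace-transform each side.
With L{y''} = s^2 Y - s·y(0) - y'(0) and L{y'} = sY - y(0), with y(0) = 1, y'(0) = -3: the LHS transforms to (s^2 + 4*s - 1)Y - (s + 1).
The right side is L{e^(t)} = 1/(s - 1).
So (s^2 + 4*s - 1)Y = 1/(s - 1) + (s + 1).
Isolate Y and clear denominators.

Y(s) = s^2/(s^3 + 3*s^2 - 5*s + 1)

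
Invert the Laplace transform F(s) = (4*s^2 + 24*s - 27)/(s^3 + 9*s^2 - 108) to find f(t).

Factor the denominator: s^3 + 9*s^2 - 108 = (s - 3)*(s + 6)^2.
Partial fraction decomposition gives [3/(s + 6)] + [3/(s + 6)^2] + [1/(s - 3)].
Invert each term: 3/(s + 6) ↔ 3e^(-6t); 3/(s + 6)^2 ↔ 3t·e^(-6t); 1/(s - 3) ↔ e^(3t).

f(t) = 3*t*exp(-6*t) + exp(3*t) + 3*exp(-6*t)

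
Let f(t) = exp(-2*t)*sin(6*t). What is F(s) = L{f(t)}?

L{sin(6t)} = 6/(s^2 + 36).
By the first shifting theorem, multiplying by e^(-2t) replaces s with s + 2.

F(s) = 6/((s + 2)^2 + 36)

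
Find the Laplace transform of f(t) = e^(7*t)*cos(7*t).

(s - 7)/((s - 7)^2 + 49)

L{cos(7t)} = s/(s^2 + 49).
By the first shifting theorem, multiplying by e^(7t) replaces s with s - 7.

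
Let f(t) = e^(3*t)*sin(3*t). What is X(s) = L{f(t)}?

X(s) = 3/((s - 3)^2 + 9)

L{sin(3t)} = 3/(s^2 + 9).
By the first shifting theorem, multiplying by e^(3t) replaces s with s - 3.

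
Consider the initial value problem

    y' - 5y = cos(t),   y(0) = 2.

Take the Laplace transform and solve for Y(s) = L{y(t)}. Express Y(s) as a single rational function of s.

Laplace-transform each side.
Using L{y'} = sY - y(0) = sY - 2, the left side becomes (s - 5)Y - (2).
The right side is L{cos(t)} = s/(s^2 + 1).
So (s - 5)Y = s/(s^2 + 1) + (2).
Solve for Y(s) and write it as one ratio of polynomials.

Y(s) = (2*s^2 + s + 2)/(s^3 - 5*s^2 + s - 5)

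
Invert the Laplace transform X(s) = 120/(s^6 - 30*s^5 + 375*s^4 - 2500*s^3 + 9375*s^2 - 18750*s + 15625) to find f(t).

f(t) = t^5*exp(5*t)

Rewrite the denominator: s^6 - 30*s^5 + 375*s^4 - 2500*s^3 + 9375*s^2 - 18750*s + 15625 = (s - 5)^6.
The form in (s - 5) signals a first-shifting-theorem factor e^(5t).
Since L{t^5} = 5!/s^6 = 120/s^6, the inverse is t^5*e^(5*t).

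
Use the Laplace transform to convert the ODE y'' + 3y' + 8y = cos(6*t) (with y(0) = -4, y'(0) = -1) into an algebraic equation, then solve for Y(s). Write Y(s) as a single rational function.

Laplace-transform each side.
The derivative rules (L{y''} = s^2 Y - s·y(0) - y'(0) and L{y'} = sY - y(0), with y(0) = -4, y'(0) = -1) turn the left side into (s^2 + 3*s + 8)Y - (-4*s - 13).
The right side is L{cos(6*t)} = s/(s^2 + 36).
So (s^2 + 3*s + 8)Y = s/(s^2 + 36) + (-4*s - 13).
Isolate Y and clear denominators.

Y(s) = (-4*s^3 - 13*s^2 - 143*s - 468)/(s^4 + 3*s^3 + 44*s^2 + 108*s + 288)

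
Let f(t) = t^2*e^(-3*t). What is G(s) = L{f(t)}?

L{e^(-3t)} = 1/(s + 3).
Then apply L{t^2·g(t)} = (-1)^2 d^2/ds^2[H(s)] with H(s) = 1/(s + 3):
differentiating 2 times and applying the sign gives 2/(s + 3)^3.

G(s) = 2/(s + 3)^3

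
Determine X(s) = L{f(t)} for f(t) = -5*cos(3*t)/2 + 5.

X(s) = -5*s/(2*(s^2 + 9)) + 5/s

By linearity of the Laplace transform, transform each term separately.
L{5} = 5/s; (-5/2)·[L{cos(3t)} = s/(s^2 + 9)].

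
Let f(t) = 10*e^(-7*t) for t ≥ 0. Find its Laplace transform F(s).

L{10} = 10/s.
By the first shifting theorem, multiplying by e^(-7t) replaces s with s + 7.

F(s) = 10/(s + 7)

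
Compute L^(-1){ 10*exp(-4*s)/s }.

The factor e^(-4s) signals a time shift by c = 4 (second shifting theorem).
L{10} = 10/s, so L^-1{10/s} = 10.
Hence the inverse is u(t - 4) times that function evaluated at t - 4.

Heaviside(t - 4)*(10)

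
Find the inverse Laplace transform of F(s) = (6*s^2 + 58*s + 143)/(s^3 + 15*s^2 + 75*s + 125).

3*t^2*exp(-5*t)/2 - 2*t*exp(-5*t) + 6*exp(-5*t)

Factor the denominator: s^3 + 15*s^2 + 75*s + 125 = (s + 5)^3.
Partial fraction decomposition gives [6/(s + 5)] + [-2/(s + 5)^2] + [3/(s + 5)^3].
Invert each term: 6/(s + 5) ↔ 6e^(-5t); -2/(s + 5)^2 ↔ -2t·e^(-5t); 3/(s + 5)^3 ↔ (3/2)t^2·e^(-5t).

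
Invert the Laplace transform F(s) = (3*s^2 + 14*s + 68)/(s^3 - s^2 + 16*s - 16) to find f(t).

f(t) = 5*exp(t) + 3*sin(4*t) - 2*cos(4*t)

Factor the denominator: s^3 - s^2 + 16*s - 16 = (s - 1)*(s^2 + 16).
Partial fraction decomposition gives [5/(s - 1)] + [-2*s/(s^2 + 16)] + [12/(s^2 + 16)].
Invert each term: 5/(s - 1) ↔ 5e^(t); -2·s/(s^2 + 16) ↔ -2cos(4t); 3·4/(s^2 + 16) ↔ 3sin(4t).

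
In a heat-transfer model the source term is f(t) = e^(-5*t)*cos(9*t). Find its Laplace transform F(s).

L{cos(9t)} = s/(s^2 + 81).
By the first shifting theorem, multiplying by e^(-5t) replaces s with s + 5.

F(s) = (s + 5)/((s + 5)^2 + 81)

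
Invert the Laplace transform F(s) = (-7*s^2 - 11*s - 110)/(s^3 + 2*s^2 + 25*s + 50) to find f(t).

Factor the denominator: s^3 + 2*s^2 + 25*s + 50 = (s + 2)*(s^2 + 25).
Partial fraction decomposition gives [-4/(s + 2)] + [-3*s/(s^2 + 25)] + [-5/(s^2 + 25)].
Invert each term: -4/(s + 2) ↔ -4e^(-2t); -3·s/(s^2 + 25) ↔ -3cos(5t); -1·5/(s^2 + 25) ↔ -sin(5t).

f(t) = -sin(5*t) - 3*cos(5*t) - 4*exp(-2*t)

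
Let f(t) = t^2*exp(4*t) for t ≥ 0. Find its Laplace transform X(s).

X(s) = 2/(s - 4)^3

L{t^2} = 2!/s^3 = 2/s^3.
By the first shifting theorem, multiplying by e^(4t) replaces s with s - 4.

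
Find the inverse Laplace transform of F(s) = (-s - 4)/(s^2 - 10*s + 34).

-3*exp(5*t)*sin(3*t) - exp(5*t)*cos(3*t)

Complete the square in the denominator: s^2 - 10*s + 34 = (s - 5)^2 + 3^2.
Split the numerator to match: -s - 4 = -1·(s - 5) - 3·3.
Invert each term: -1·(s - 5)/((s - 5)^2 + 9) ↔ -e^(5t)cos(3t); -3·3/((s - 5)^2 + 9) ↔ -3e^(5t)sin(3t).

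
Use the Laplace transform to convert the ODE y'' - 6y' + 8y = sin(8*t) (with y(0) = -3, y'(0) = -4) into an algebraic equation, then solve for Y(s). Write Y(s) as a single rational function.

Transform both sides with L{·}.
The derivative rules (L{y''} = s^2 Y - s·y(0) - y'(0) and L{y'} = sY - y(0), with y(0) = -3, y'(0) = -4) turn the left side into (s^2 - 6*s + 8)Y - (-3*s + 14).
The right side is L{sin(8*t)} = 8/(s^2 + 64).
So (s^2 - 6*s + 8)Y = 8/(s^2 + 64) + (-3*s + 14).
Divide through and combine into a single rational function.

Y(s) = (-3*s^3 + 14*s^2 - 192*s + 904)/(s^4 - 6*s^3 + 72*s^2 - 384*s + 512)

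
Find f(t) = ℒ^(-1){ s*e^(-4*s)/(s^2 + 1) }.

f(t) = Heaviside(t - 4)*(cos(t - 4))

The factor e^(-4s) signals a time shift by c = 4 (second shifting theorem).
L{cos(t)} = s/(s^2 + 1), so L^-1{s/(s^2 + 1)} = cos(t).
Hence the inverse is u(t - 4) times that function evaluated at t - 4.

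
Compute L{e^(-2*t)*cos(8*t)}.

L{cos(8t)} = s/(s^2 + 64).
By the first shifting theorem, multiplying by e^(-2t) replaces s with s + 2.

(s + 2)/((s + 2)^2 + 64)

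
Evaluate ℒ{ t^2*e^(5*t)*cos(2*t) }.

L{cos(2t)} = s/(s^2 + 4).
Multiplying by e^(5t) shifts s → s - 5, so L{e^(5*t)*cos(2*t)} = (s - 5)/((s - 5)^2 + 4).
Then apply L{t^2·g(t)} = (-1)^2 d^2/ds^2[G(s)] with G(s) = (s - 5)/((s - 5)^2 + 4):
differentiating 2 times and applying the sign gives 2*(s - 5)*(s^2 - 10*s + 13)/(s^2 - 10*s + 29)^3.

2*(s - 5)*(s^2 - 10*s + 13)/(s^2 - 10*s + 29)^3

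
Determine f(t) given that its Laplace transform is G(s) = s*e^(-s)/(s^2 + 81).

The factor e^(-s) signals a time shift by c = 1 (second shifting theorem).
L{cos(9t)} = s/(s^2 + 81), so L^-1{s/(s^2 + 81)} = cos(9*t).
Hence the inverse is u(t - 1) times that function evaluated at t - 1.

f(t) = Heaviside(t - 1)*(cos(9*t - 9))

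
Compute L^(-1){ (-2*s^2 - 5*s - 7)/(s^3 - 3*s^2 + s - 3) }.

-4*exp(3*t) + sin(t) + 2*cos(t)

Factor the denominator: s^3 - 3*s^2 + s - 3 = (s - 3)*(s^2 + 1).
Partial fraction decomposition gives [-4/(s - 3)] + [2*s/(s^2 + 1)] + [1/(s^2 + 1)].
Invert each term: -4/(s - 3) ↔ -4e^(3t); 2·s/(s^2 + 1) ↔ 2cos(t); 1·1/(s^2 + 1) ↔ sin(t).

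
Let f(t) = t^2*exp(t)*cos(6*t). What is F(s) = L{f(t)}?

F(s) = 2*(s - 1)*(s^2 - 2*s - 107)/(s^2 - 2*s + 37)^3

L{cos(6t)} = s/(s^2 + 36).
Multiplying by e^(t) shifts s → s - 1, so L{exp(t)*cos(6*t)} = (s - 1)/((s - 1)^2 + 36).
Then apply L{t^2·g(t)} = (-1)^2 d^2/ds^2[G(s)] with G(s) = (s - 1)/((s - 1)^2 + 36):
differentiating 2 times and applying the sign gives 2*(s - 1)*(s^2 - 2*s - 107)/(s^2 - 2*s + 37)^3.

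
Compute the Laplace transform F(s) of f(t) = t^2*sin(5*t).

F(s) = 10*(3*s^2 - 25)/(s^2 + 25)^3

L{sin(5t)} = 5/(s^2 + 25).
Then apply L{t^2·g(t)} = (-1)^2 d^2/ds^2[G(s)] with G(s) = 5/(s^2 + 25):
differentiating 2 times and applying the sign gives 10*(3*s^2 - 25)/(s^2 + 25)^3.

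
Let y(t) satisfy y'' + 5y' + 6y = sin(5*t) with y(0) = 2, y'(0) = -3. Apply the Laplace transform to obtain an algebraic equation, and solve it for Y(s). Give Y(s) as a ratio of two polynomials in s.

Y(s) = (2*s^3 + 7*s^2 + 50*s + 180)/(s^4 + 5*s^3 + 31*s^2 + 125*s + 150)

Laplace-transform each side.
Using L{y''} = s^2 Y - s·y(0) - y'(0) and L{y'} = sY - y(0), with y(0) = 2, y'(0) = -3, the left side becomes (s^2 + 5*s + 6)Y - (2*s + 7).
The right side is L{sin(5*t)} = 5/(s^2 + 25).
So (s^2 + 5*s + 6)Y = 5/(s^2 + 25) + (2*s + 7).
Solve for Y(s) and write it as one ratio of polynomials.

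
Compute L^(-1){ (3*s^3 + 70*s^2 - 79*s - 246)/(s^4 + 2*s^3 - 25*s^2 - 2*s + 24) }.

Factor the denominator: s^4 + 2*s^3 - 25*s^2 - 2*s + 24 = (s - 4)*(s - 1)*(s + 1)*(s + 6).
Partial fraction decomposition gives [6/(s - 1)] + [-2/(s + 1)] + [5/(s - 4)] + [-6/(s + 6)].
Invert each term: 6/(s - 1) ↔ 6e^(t); -2/(s + 1) ↔ -2e^(-t); 5/(s - 4) ↔ 5e^(4t); -6/(s + 6) ↔ -6e^(-6t).

5*exp(4*t) + 6*exp(t) - 2*exp(-t) - 6*exp(-6*t)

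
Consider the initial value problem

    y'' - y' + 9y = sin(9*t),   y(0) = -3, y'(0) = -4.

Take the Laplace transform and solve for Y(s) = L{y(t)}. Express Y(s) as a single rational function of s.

Y(s) = (-3*s^3 - s^2 - 243*s - 72)/(s^4 - s^3 + 90*s^2 - 81*s + 729)

Apply the Laplace transform to the equation.
With L{y''} = s^2 Y - s·y(0) - y'(0) and L{y'} = sY - y(0), with y(0) = -3, y'(0) = -4: the LHS transforms to (s^2 - s + 9)Y - (-3*s - 1).
The right side is L{sin(9*t)} = 9/(s^2 + 81).
So (s^2 - s + 9)Y = 9/(s^2 + 81) + (-3*s - 1).
Divide through and combine into a single rational function.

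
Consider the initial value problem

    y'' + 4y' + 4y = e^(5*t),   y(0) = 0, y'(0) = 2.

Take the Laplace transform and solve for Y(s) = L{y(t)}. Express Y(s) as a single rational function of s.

Transform both sides with L{·}.
Using L{y''} = s^2 Y - s·y(0) - y'(0) and L{y'} = sY - y(0), with y(0) = 0, y'(0) = 2, the left side becomes (s^2 + 4*s + 4)Y - (2).
The right side is L{e^(5*t)} = 1/(s - 5).
So (s^2 + 4*s + 4)Y = 1/(s - 5) + (2).
Divide through and combine into a single rational function.

Y(s) = (2*s - 9)/(s^3 - s^2 - 16*s - 20)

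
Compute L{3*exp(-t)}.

3/(s + 1)

L{3} = 3/s.
By the first shifting theorem, multiplying by e^(-t) replaces s with s + 1.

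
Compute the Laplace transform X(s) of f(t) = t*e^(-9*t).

X(s) = (s + 9)^(-2)

L{e^(-9t)} = 1/(s + 9).
Then apply L{t·g(t)} = -d/ds[G(s)] with G(s) = 1/(s + 9):
differentiating 1 time and applying the sign gives (s + 9)^(-2).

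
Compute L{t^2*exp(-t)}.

2/(s + 1)^3

L{e^(-t)} = 1/(s + 1).
Then apply L{t^2·g(t)} = (-1)^2 d^2/ds^2[G(s)] with G(s) = 1/(s + 1):
differentiating 2 times and applying the sign gives 2/(s + 1)^3.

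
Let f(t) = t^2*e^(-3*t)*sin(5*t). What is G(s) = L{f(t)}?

G(s) = 10*(3*s^2 + 18*s + 2)/(s^2 + 6*s + 34)^3

L{sin(5t)} = 5/(s^2 + 25).
Multiplying by e^(-3t) shifts s → s + 3, so L{e^(-3*t)*sin(5*t)} = 5/((s + 3)^2 + 25).
Then apply L{t^2·g(t)} = (-1)^2 d^2/ds^2[H(s)] with H(s) = 5/((s + 3)^2 + 25):
differentiating 2 times and applying the sign gives 10*(3*s^2 + 18*s + 2)/(s^2 + 6*s + 34)^3.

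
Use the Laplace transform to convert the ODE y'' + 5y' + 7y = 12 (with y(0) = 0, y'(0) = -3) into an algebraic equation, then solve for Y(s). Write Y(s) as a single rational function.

Laplace-transform each side.
With L{y''} = s^2 Y - s·y(0) - y'(0) and L{y'} = sY - y(0), with y(0) = 0, y'(0) = -3: the LHS transforms to (s^2 + 5*s + 7)Y - (-3).
The right side is L{12} = 12/s.
So (s^2 + 5*s + 7)Y = 12/s + (-3).
Isolate Y and clear denominators.

Y(s) = (-3*s + 12)/(s^3 + 5*s^2 + 7*s)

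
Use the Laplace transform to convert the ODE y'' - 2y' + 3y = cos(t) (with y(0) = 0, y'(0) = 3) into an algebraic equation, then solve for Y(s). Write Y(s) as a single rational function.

Y(s) = (3*s^2 + s + 3)/(s^4 - 2*s^3 + 4*s^2 - 2*s + 3)

Transform both sides with L{·}.
The derivative rules (L{y''} = s^2 Y - s·y(0) - y'(0) and L{y'} = sY - y(0), with y(0) = 0, y'(0) = 3) turn the left side into (s^2 - 2*s + 3)Y - (3).
The right side is L{cos(t)} = s/(s^2 + 1).
So (s^2 - 2*s + 3)Y = s/(s^2 + 1) + (3).
Isolate Y and clear denominators.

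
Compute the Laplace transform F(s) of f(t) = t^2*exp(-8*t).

F(s) = 2/(s + 8)^3

L{e^(-8t)} = 1/(s + 8).
Then apply L{t^2·g(t)} = (-1)^2 d^2/ds^2[G(s)] with G(s) = 1/(s + 8):
differentiating 2 times and applying the sign gives 2/(s + 8)^3.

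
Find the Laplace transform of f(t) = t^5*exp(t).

120/(s - 1)^6

L{t^5} = 5!/s^6 = 120/s^6.
By the first shifting theorem, multiplying by e^(t) replaces s with s - 1.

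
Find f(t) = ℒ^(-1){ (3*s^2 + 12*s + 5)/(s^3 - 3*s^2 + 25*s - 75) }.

Factor the denominator: s^3 - 3*s^2 + 25*s - 75 = (s - 3)*(s^2 + 25).
Partial fraction decomposition gives [2/(s - 3)] + [s/(s^2 + 25)] + [15/(s^2 + 25)].
Invert each term: 2/(s - 3) ↔ 2e^(3t); 1·s/(s^2 + 25) ↔ cos(5t); 3·5/(s^2 + 25) ↔ 3sin(5t).

f(t) = 2*exp(3*t) + 3*sin(5*t) + cos(5*t)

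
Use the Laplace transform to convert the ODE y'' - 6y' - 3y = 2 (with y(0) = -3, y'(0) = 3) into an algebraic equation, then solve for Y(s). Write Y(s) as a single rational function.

Take the Laplace transform of both sides.
The derivative rules (L{y''} = s^2 Y - s·y(0) - y'(0) and L{y'} = sY - y(0), with y(0) = -3, y'(0) = 3) turn the left side into (s^2 - 6*s - 3)Y - (-3*s + 21).
The right side is L{2} = 2/s.
So (s^2 - 6*s - 3)Y = 2/s + (-3*s + 21).
Divide through and combine into a single rational function.

Y(s) = (-3*s^2 + 21*s + 2)/(s^3 - 6*s^2 - 3*s)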